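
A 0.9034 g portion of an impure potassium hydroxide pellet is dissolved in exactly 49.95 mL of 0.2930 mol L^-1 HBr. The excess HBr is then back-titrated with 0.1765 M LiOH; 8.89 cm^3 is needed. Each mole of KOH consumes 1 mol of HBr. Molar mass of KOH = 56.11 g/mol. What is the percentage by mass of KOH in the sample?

Total n(HBr) added = 0.2930 x 0.04995 = 0.01464 mol.
n(LiOH) used = 0.1765 x 0.008890 = 0.001569 mol, which equals the excess n(HBr).
So n(HBr) consumed by the sample = 0.01464 - 0.001569 = 0.01307 mol.
n(KOH) = 0.01307 / 1 = 0.01307 mol.
mass KOH = 0.01307 x 56.11 = 0.7331 g, so %KOH = 0.7331/0.9034 x 100 = 81.2%.

81.2%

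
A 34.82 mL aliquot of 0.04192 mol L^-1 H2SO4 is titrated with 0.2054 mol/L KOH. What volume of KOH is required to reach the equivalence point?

14.2 mL

n(H2SO4) = 0.04192 mol/L x 0.03482 L = 0.001460 mol.
The neutralisation is 1 H2SO4 : 2 KOH, so n(KOH) = 0.001460 x 2/1 = 0.002919 mol.
V(KOH) = 0.002919 / 0.2054 = 0.01421 L = 14.2 mL.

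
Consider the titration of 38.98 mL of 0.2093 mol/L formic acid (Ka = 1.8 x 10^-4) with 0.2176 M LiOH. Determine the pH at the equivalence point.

8.39

n(HCOOH) = 0.2093 x 0.03898 = 0.008159 mol; V(LiOH) at equivalence = 0.008159/0.2176 = 0.03749 L.
At equivalence all the acid is converted to HCOO-; total volume = 0.03898 + 0.03749 = 0.07647 L, so [HCOO-] = 0.008159/0.07647 = 0.1067 M.
Kb = Kw/Ka = 1.0e-14 / 1.8 x 10^-4 = 5.56e-11.
[OH^-] = sqrt(Kb x [HCOO-]) = sqrt(5.56e-11 x 0.1067) = 2.43e-6 M.
pOH = 5.61, so pH = 14.00 - 5.61 = 8.39.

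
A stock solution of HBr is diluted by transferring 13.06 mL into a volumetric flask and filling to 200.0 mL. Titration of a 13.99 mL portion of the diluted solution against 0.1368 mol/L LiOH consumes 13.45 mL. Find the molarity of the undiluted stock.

n(LiOH) = 0.1368 x 0.01345 = 0.001840 mol.
n(HBr) in the aliquot = 0.001840 mol.
[diluted HBr] = 0.001840 / 0.01399 = 0.1315 M.
Dilution factor = 200.0/13.06 = 15.31, so [stock] = 0.1315 x 15.31 = 2.01 M.

2.01 M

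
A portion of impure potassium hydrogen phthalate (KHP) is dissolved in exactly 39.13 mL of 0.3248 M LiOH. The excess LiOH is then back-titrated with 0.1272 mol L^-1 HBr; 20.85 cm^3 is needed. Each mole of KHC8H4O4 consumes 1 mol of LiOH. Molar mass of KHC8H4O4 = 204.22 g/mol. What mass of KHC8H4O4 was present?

Total n(LiOH) added = 0.3248 x 0.03913 = 0.01271 mol.
n(HBr) used = 0.1272 x 0.02085 = 0.002652 mol, which equals the excess n(LiOH).
So n(LiOH) consumed by the sample = 0.01271 - 0.002652 = 0.01006 mol.
n(KHC8H4O4) = 0.01006 / 1 = 0.01006 mol.
mass = 0.01006 mol x 204.22 g/mol = 2.05 g.

2.05 g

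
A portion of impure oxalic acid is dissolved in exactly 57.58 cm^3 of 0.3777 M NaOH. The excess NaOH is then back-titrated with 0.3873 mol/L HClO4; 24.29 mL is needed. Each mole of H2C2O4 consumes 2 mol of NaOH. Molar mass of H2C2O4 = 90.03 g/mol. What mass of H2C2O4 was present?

0.556 g

Total n(NaOH) added = 0.3777 x 0.05758 = 0.02175 mol.
n(HClO4) used = 0.3873 x 0.02429 = 0.009408 mol, which equals the excess n(NaOH).
So n(NaOH) consumed by the sample = 0.02175 - 0.009408 = 0.01234 mol.
n(H2C2O4) = 0.01234 / 2 = 0.006170 mol.
mass = 0.006170 mol x 90.03 g/mol = 0.556 g.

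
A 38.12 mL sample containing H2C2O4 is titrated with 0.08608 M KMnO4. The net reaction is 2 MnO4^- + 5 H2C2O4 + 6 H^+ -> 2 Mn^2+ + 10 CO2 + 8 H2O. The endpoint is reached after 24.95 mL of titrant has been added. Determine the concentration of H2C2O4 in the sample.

0.141 M

n(KMnO4) = 0.08608 x 0.02495 = 0.002148 mol.
From the balanced equation, 2 mol KMnO4 reacts with 5 mol H2C2O4, so n(H2C2O4) = 0.002148 x 5/2 = 0.005369 mol.
[H2C2O4] = 0.005369 / 0.03812 L = 0.141 M.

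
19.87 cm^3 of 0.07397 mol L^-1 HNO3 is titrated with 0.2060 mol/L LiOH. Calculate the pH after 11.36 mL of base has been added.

12.45

n(acid) = 0.07397 x 0.01987 = 0.001470 mol; n(LiOH) added = 0.2060 x 0.01136 = 0.002340 mol.
Base is in excess by 0.002340 - 0.001470 = 0.0008704 mol in a total volume of 0.03123 L.
[OH^-] = 0.0008704/0.03123 = 0.02787 M, so pOH = 1.55 and pH = 14.00 - 1.55 = 12.45.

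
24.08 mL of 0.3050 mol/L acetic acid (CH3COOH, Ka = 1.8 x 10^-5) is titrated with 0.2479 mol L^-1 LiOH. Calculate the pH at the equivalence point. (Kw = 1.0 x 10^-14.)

8.94

n(CH3COOH) = 0.3050 x 0.02408 = 0.007344 mol; V(LiOH) at equivalence = 0.007344/0.2479 = 0.02963 L.
At equivalence all the acid is converted to CH3COO-; total volume = 0.02408 + 0.02963 = 0.05371 L, so [CH3COO-] = 0.007344/0.05371 = 0.1368 M.
Kb = Kw/Ka = 1.0e-14 / 1.8 x 10^-5 = 5.56e-10.
[OH^-] = sqrt(Kb x [CH3COO-]) = sqrt(5.56e-10 x 0.1368) = 8.72e-6 M.
pOH = 5.06, so pH = 14.00 - 5.06 = 8.94.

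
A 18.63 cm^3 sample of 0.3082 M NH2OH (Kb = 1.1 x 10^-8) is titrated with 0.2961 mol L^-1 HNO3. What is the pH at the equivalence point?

n(NH2OH) = 0.3082 x 0.01863 = 0.005742 mol; V(HNO3) at equivalence = 0.005742/0.2961 = 0.01939 L.
At equivalence the base is fully converted to NH3OH+; total volume = 0.03802 L, so [NH3OH+] = 0.005742/0.03802 = 0.1510 M.
Ka(NH3OH+) = Kw/Kb = 1.0e-14 / 1.1 x 10^-8 = 9.09e-7.
[H^+] = sqrt(Ka x [NH3OH+]) = sqrt(9.09e-7 x 0.1510) = 0.000371 M.
pH = -log(0.000371) = 3.43.

3.43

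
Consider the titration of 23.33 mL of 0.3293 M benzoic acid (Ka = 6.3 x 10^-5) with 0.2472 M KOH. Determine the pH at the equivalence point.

8.68

n(C6H5COOH) = 0.3293 x 0.02333 = 0.007683 mol; V(KOH) at equivalence = 0.007683/0.2472 = 0.03108 L.
At equivalence all the acid is converted to C6H5COO-; total volume = 0.02333 + 0.03108 = 0.05441 L, so [C6H5COO-] = 0.007683/0.05441 = 0.1412 M.
Kb = Kw/Ka = 1.0e-14 / 6.3 x 10^-5 = 1.59e-10.
[OH^-] = sqrt(Kb x [C6H5COO-]) = sqrt(1.59e-10 x 0.1412) = 4.73e-6 M.
pOH = 5.32, so pH = 14.00 - 5.32 = 8.68.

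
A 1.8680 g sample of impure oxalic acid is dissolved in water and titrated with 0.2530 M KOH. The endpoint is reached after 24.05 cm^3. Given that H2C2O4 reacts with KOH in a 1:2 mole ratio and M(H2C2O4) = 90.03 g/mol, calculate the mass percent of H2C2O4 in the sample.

14.7%

n(KOH) = 0.2530 x 0.02405 = 0.006085 mol.
n(H2C2O4) = 0.006085 / 2 = 0.003042 mol.
mass of H2C2O4 = 0.003042 x 90.03 = 0.2739 g.
% purity = 0.2739 / 1.8680 x 100 = 14.7%.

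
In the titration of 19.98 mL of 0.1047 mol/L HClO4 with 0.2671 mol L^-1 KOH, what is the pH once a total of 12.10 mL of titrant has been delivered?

12.55

n(acid) = 0.1047 x 0.01998 = 0.002092 mol; n(KOH) added = 0.2671 x 0.01210 = 0.003232 mol.
Base is in excess by 0.003232 - 0.002092 = 0.001140 mol in a total volume of 0.03208 L.
[OH^-] = 0.001140/0.03208 = 0.03554 M, so pOH = 1.45 and pH = 14.00 - 1.45 = 12.55.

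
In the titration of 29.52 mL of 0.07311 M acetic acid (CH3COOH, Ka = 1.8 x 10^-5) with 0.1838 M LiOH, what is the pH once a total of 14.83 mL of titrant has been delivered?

n(acid) = 0.07311 x 0.02952 = 0.002158 mol; n(LiOH) added = 0.1838 x 0.01483 = 0.002726 mol.
Base is in excess by 0.002726 - 0.002158 = 0.0005675 mol in a total volume of 0.04435 L.
[OH^-] = 0.0005675/0.04435 = 0.01280 M, so pOH = 1.89 and pH = 14.00 - 1.89 = 12.11.

12.11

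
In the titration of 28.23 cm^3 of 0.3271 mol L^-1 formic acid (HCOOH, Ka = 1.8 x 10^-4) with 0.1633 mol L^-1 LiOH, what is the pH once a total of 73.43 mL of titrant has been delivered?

n(acid) = 0.3271 x 0.02823 = 0.009234 mol; n(LiOH) added = 0.1633 x 0.07343 = 0.01199 mol.
Base is in excess by 0.01199 - 0.009234 = 0.002757 mol in a total volume of 0.1017 L.
[OH^-] = 0.002757/0.1017 = 0.02712 M, so pOH = 1.57 and pH = 14.00 - 1.57 = 12.43.

12.43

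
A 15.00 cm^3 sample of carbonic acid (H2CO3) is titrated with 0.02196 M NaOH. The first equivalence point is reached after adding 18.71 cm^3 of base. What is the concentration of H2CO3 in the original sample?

0.0274 M

n(NaOH) = 0.02196 x 0.01871 = 0.0004109 mol.
At the first equivalence point, 1 mol OH^- react per mol H2CO3, so n(H2CO3) = 0.0004109 / 1 = 0.0004109 mol.
[H2CO3] = 0.0004109 / 0.01500 L = 0.0274 M.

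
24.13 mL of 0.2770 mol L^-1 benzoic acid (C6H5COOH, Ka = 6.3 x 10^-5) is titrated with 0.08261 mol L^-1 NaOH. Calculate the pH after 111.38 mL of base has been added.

n(acid) = 0.2770 x 0.02413 = 0.006684 mol; n(NaOH) added = 0.08261 x 0.1114 = 0.009201 mol.
Base is in excess by 0.009201 - 0.006684 = 0.002517 mol in a total volume of 0.1355 L.
[OH^-] = 0.002517/0.1355 = 0.01857 M, so pOH = 1.73 and pH = 14.00 - 1.73 = 12.27.

12.27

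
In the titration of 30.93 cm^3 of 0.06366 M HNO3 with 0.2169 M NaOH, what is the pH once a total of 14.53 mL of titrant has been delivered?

12.42

n(acid) = 0.06366 x 0.03093 = 0.001969 mol; n(NaOH) added = 0.2169 x 0.01453 = 0.003152 mol.
Base is in excess by 0.003152 - 0.001969 = 0.001183 mol in a total volume of 0.04546 L.
[OH^-] = 0.001183/0.04546 = 0.02601 M, so pOH = 1.58 and pH = 14.00 - 1.58 = 12.42.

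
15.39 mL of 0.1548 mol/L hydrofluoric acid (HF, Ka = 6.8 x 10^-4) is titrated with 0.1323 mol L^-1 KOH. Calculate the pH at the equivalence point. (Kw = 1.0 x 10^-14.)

n(HF) = 0.1548 x 0.01539 = 0.002382 mol; V(KOH) at equivalence = 0.002382/0.1323 = 0.01801 L.
At equivalence all the acid is converted to F-; total volume = 0.01539 + 0.01801 = 0.03340 L, so [F-] = 0.002382/0.03340 = 0.07133 M.
Kb = Kw/Ka = 1.0e-14 / 6.8 x 10^-4 = 1.47e-11.
[OH^-] = sqrt(Kb x [F-]) = sqrt(1.47e-11 x 0.07133) = 1.02e-6 M.
pOH = 5.99, so pH = 14.00 - 5.99 = 8.01.

8.01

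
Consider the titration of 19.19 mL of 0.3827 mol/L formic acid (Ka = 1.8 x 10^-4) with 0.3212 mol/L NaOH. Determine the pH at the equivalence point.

n(HCOOH) = 0.3827 x 0.01919 = 0.007344 mol; V(NaOH) at equivalence = 0.007344/0.3212 = 0.02286 L.
At equivalence all the acid is converted to HCOO-; total volume = 0.01919 + 0.02286 = 0.04205 L, so [HCOO-] = 0.007344/0.04205 = 0.1746 M.
Kb = Kw/Ka = 1.0e-14 / 1.8 x 10^-4 = 5.56e-11.
[OH^-] = sqrt(Kb x [HCOO-]) = sqrt(5.56e-11 x 0.1746) = 3.11e-6 M.
pOH = 5.51, so pH = 14.00 - 5.51 = 8.49.

8.49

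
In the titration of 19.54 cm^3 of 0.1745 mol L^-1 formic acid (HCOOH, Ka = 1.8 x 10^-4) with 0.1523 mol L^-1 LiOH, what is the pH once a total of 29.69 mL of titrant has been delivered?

12.35

n(acid) = 0.1745 x 0.01954 = 0.003410 mol; n(LiOH) added = 0.1523 x 0.02969 = 0.004522 mol.
Base is in excess by 0.004522 - 0.003410 = 0.001112 mol in a total volume of 0.04923 L.
[OH^-] = 0.001112/0.04923 = 0.02259 M, so pOH = 1.65 and pH = 14.00 - 1.65 = 12.35.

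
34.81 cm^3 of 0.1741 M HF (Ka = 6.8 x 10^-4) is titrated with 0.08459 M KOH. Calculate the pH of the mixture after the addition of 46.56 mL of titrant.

Initial n(HF) = 0.1741 x 0.03481 = 0.006060 mol.
n(KOH) added = 0.08459 x 0.04656 = 0.003939 mol, converting that many moles of HF to F-.
Remaining n(HF) = 0.002122 mol; n(F-) = 0.003939 mol.
By Henderson-Hasselbalch, pH = pKa + log([A^-]/[HA]) = 3.17 + log(0.003939/0.002122) = 3.17 + (+0.27) = 3.44.

3.44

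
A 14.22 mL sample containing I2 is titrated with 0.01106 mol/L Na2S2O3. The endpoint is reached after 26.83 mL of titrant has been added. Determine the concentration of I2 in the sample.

0.0104 M

n(Na2S2O3) = 0.01106 x 0.02683 = 0.0002967 mol.
From the balanced equation, 2 mol Na2S2O3 reacts with 1 mol I2, so n(I2) = 0.0002967 x 1/2 = 0.0001484 mol.
[I2] = 0.0001484 / 0.01422 L = 0.0104 M.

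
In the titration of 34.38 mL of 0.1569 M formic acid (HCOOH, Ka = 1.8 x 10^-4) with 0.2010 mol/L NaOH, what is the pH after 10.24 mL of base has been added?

3.53

Initial n(HCOOH) = 0.1569 x 0.03438 = 0.005394 mol.
n(NaOH) added = 0.2010 x 0.01024 = 0.002058 mol, converting that many moles of HCOOH to HCOO-.
Remaining n(HCOOH) = 0.003336 mol; n(HCOO-) = 0.002058 mol.
By Henderson-Hasselbalch, pH = pKa + log([A^-]/[HA]) = 3.74 + log(0.002058/0.003336) = 3.74 + (-0.21) = 3.53.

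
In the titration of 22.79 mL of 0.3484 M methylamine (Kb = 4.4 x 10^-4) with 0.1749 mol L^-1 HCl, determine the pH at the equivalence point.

5.79

n(CH3NH2) = 0.3484 x 0.02279 = 0.007940 mol; V(HCl) at equivalence = 0.007940/0.1749 = 0.04540 L.
At equivalence the base is fully converted to CH3NH3+; total volume = 0.06819 L, so [CH3NH3+] = 0.007940/0.06819 = 0.1164 M.
Ka(CH3NH3+) = Kw/Kb = 1.0e-14 / 4.4 x 10^-4 = 2.27e-11.
[H^+] = sqrt(Ka x [CH3NH3+]) = sqrt(2.27e-11 x 0.1164) = 1.63e-6 M.
pH = -log(1.63e-6) = 5.79.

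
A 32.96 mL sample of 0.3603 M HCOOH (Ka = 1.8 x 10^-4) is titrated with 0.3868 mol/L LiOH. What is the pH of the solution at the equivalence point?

n(HCOOH) = 0.3603 x 0.03296 = 0.01188 mol; V(LiOH) at equivalence = 0.01188/0.3868 = 0.03070 L.
At equivalence all the acid is converted to HCOO-; total volume = 0.03296 + 0.03070 = 0.06366 L, so [HCOO-] = 0.01188/0.06366 = 0.1865 M.
Kb = Kw/Ka = 1.0e-14 / 1.8 x 10^-4 = 5.56e-11.
[OH^-] = sqrt(Kb x [HCOO-]) = sqrt(5.56e-11 x 0.1865) = 3.22e-6 M.
pOH = 5.49, so pH = 14.00 - 5.49 = 8.51.

8.51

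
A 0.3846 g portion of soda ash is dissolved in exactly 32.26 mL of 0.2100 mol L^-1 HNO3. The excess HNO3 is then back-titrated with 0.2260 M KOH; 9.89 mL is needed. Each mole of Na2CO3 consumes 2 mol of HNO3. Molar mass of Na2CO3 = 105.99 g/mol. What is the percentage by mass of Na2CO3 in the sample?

62.6%

Total n(HNO3) added = 0.2100 x 0.03226 = 0.006775 mol.
n(KOH) used = 0.2260 x 0.009890 = 0.002235 mol, which equals the excess n(HNO3).
So n(HNO3) consumed by the sample = 0.006775 - 0.002235 = 0.004539 mol.
n(Na2CO3) = 0.004539 / 2 = 0.002270 mol.
mass Na2CO3 = 0.002270 x 105.99 = 0.2406 g, so %Na2CO3 = 0.2406/0.3846 x 100 = 62.6%.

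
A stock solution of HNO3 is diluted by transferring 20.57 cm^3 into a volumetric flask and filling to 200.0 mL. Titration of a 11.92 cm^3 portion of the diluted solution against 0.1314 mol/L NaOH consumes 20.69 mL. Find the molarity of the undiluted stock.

n(NaOH) = 0.1314 x 0.02069 = 0.002719 mol.
n(HNO3) in the aliquot = 0.002719 mol.
[diluted HNO3] = 0.002719 / 0.01192 = 0.2281 M.
Dilution factor = 200.0/20.57 = 9.723, so [stock] = 0.2281 x 9.723 = 2.22 M.

2.22 M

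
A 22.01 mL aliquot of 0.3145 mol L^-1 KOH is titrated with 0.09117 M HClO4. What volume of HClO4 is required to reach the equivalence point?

n(KOH) = 0.3145 mol/L x 0.02201 L = 0.006922 mol.
At equivalence n(HClO4) = n(KOH) = 0.006922 mol.
V(HClO4) = 0.006922 / 0.09117 = 0.07593 L = 75.9 mL.

75.9 mL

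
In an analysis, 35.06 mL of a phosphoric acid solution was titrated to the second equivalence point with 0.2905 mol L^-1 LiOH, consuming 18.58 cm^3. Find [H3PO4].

n(LiOH) = 0.2905 x 0.01858 = 0.005397 mol.
At the second equivalence point, 2 mol OH^- react per mol H3PO4, so n(H3PO4) = 0.005397 / 2 = 0.002699 mol.
[H3PO4] = 0.002699 / 0.03506 L = 0.0770 M.

0.0770 M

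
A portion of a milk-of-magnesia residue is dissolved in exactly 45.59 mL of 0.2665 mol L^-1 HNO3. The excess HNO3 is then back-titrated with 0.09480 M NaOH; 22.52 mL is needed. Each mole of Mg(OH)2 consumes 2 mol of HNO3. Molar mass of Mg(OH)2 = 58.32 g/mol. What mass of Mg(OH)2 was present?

0.292 g

Total n(HNO3) added = 0.2665 x 0.04559 = 0.01215 mol.
n(NaOH) used = 0.09480 x 0.02252 = 0.002135 mol, which equals the excess n(HNO3).
So n(HNO3) consumed by the sample = 0.01215 - 0.002135 = 0.01001 mol.
n(Mg(OH)2) = 0.01001 / 2 = 0.005007 mol.
mass = 0.005007 mol x 58.32 g/mol = 0.292 g.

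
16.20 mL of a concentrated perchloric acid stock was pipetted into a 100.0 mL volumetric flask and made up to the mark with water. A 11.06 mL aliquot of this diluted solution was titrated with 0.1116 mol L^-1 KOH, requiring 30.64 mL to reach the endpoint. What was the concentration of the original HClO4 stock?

1.91 M

n(KOH) = 0.1116 x 0.03064 = 0.003419 mol.
n(HClO4) in the aliquot = 0.003419 mol.
[diluted HClO4] = 0.003419 / 0.01106 = 0.3092 M.
Dilution factor = 100.0/16.20 = 6.173, so [stock] = 0.3092 x 6.173 = 1.91 M.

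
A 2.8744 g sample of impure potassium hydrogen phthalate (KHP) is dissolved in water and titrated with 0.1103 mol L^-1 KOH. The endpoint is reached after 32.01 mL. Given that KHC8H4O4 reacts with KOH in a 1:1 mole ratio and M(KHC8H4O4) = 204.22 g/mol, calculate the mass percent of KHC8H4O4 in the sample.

25.1%

n(KOH) = 0.1103 x 0.03201 = 0.003531 mol.
n(KHC8H4O4) = 0.003531 / 1 = 0.003531 mol.
mass of KHC8H4O4 = 0.003531 x 204.22 = 0.7210 g.
% purity = 0.7210 / 2.8744 x 100 = 25.1%.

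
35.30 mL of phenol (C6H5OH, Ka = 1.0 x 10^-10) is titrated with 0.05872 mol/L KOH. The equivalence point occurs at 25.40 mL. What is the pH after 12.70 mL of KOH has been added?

10.00

12.70 mL is exactly half the equivalence volume (25.40/2), i.e. the half-equivalence point.
There, n(HA) = n(A^-), so pH = pKa = -log(1.0 x 10^-10) = 10.00.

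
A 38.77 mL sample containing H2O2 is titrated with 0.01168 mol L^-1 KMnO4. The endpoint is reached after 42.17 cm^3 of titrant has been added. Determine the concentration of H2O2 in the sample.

0.0318 M

n(KMnO4) = 0.01168 x 0.04217 = 0.0004925 mol.
From the balanced equation, 2 mol KMnO4 reacts with 5 mol H2O2, so n(H2O2) = 0.0004925 x 5/2 = 0.001231 mol.
[H2O2] = 0.001231 / 0.03877 L = 0.0318 M.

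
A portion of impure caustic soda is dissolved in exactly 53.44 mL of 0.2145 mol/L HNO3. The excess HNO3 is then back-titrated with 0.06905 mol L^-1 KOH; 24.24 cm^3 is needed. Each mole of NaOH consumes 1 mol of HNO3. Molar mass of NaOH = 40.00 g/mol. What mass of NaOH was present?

Total n(HNO3) added = 0.2145 x 0.05344 = 0.01146 mol.
n(KOH) used = 0.06905 x 0.02424 = 0.001674 mol, which equals the excess n(HNO3).
So n(HNO3) consumed by the sample = 0.01146 - 0.001674 = 0.009789 mol.
n(NaOH) = 0.009789 / 1 = 0.009789 mol.
mass = 0.009789 mol x 40.00 g/mol = 0.392 g.

0.392 g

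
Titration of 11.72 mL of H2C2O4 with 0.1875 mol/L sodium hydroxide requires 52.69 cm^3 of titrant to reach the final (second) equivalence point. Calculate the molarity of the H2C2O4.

0.421 M

n(NaOH) = 0.1875 x 0.05269 = 0.009879 mol.
At the final (second) equivalence point, 2 mol OH^- react per mol H2C2O4, so n(H2C2O4) = 0.009879 / 2 = 0.004940 mol.
[H2C2O4] = 0.004940 / 0.01172 L = 0.421 M.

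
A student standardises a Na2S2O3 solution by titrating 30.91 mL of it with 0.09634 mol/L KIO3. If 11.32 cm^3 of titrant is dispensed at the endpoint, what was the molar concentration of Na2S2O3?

0.212 M

n(KIO3) = 0.09634 x 0.01132 = 0.001091 mol.
From the balanced equation, 1 mol KIO3 reacts with 6 mol Na2S2O3, so n(Na2S2O3) = 0.001091 x 6/1 = 0.006543 mol.
[Na2S2O3] = 0.006543 / 0.03091 L = 0.212 M.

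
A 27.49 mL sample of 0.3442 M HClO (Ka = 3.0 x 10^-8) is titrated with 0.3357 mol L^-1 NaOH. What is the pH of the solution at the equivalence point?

n(HClO) = 0.3442 x 0.02749 = 0.009462 mol; V(NaOH) at equivalence = 0.009462/0.3357 = 0.02819 L.
At equivalence all the acid is converted to ClO-; total volume = 0.02749 + 0.02819 = 0.05568 L, so [ClO-] = 0.009462/0.05568 = 0.1699 M.
Kb = Kw/Ka = 1.0e-14 / 3.0 x 10^-8 = 3.33e-7.
[OH^-] = sqrt(Kb x [ClO-]) = sqrt(3.33e-7 x 0.1699) = 0.000238 M.
pOH = 3.62, so pH = 14.00 - 3.62 = 10.38.

10.38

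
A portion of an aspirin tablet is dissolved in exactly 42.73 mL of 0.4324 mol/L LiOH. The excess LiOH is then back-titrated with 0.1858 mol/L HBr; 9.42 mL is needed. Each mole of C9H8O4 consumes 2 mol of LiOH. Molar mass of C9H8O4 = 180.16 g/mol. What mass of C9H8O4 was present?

1.51 g

Total n(LiOH) added = 0.4324 x 0.04273 = 0.01848 mol.
n(HBr) used = 0.1858 x 0.009420 = 0.001750 mol, which equals the excess n(LiOH).
So n(LiOH) consumed by the sample = 0.01848 - 0.001750 = 0.01673 mol.
n(C9H8O4) = 0.01673 / 2 = 0.008363 mol.
mass = 0.008363 mol x 180.16 g/mol = 1.51 g.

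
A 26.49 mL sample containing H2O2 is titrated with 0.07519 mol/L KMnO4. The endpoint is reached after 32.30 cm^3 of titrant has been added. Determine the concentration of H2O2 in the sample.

0.229 M

n(KMnO4) = 0.07519 x 0.03230 = 0.002429 mol.
From the balanced equation, 2 mol KMnO4 reacts with 5 mol H2O2, so n(H2O2) = 0.002429 x 5/2 = 0.006072 mol.
[H2O2] = 0.006072 / 0.02649 L = 0.229 M.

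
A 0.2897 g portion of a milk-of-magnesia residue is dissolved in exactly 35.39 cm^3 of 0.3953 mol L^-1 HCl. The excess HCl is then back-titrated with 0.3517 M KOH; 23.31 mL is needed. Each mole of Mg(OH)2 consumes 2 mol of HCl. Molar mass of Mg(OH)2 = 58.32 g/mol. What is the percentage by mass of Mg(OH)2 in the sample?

58.3%

Total n(HCl) added = 0.3953 x 0.03539 = 0.01399 mol.
n(KOH) used = 0.3517 x 0.02331 = 0.008198 mol, which equals the excess n(HCl).
So n(HCl) consumed by the sample = 0.01399 - 0.008198 = 0.005792 mol.
n(Mg(OH)2) = 0.005792 / 2 = 0.002896 mol.
mass Mg(OH)2 = 0.002896 x 58.32 = 0.1689 g, so %Mg(OH)2 = 0.1689/0.2897 x 100 = 58.3%.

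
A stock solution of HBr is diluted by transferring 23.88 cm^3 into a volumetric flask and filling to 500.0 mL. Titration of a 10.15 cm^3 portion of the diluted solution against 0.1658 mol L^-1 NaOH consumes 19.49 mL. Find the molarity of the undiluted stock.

6.67 M

n(NaOH) = 0.1658 x 0.01949 = 0.003231 mol.
n(HBr) in the aliquot = 0.003231 mol.
[diluted HBr] = 0.003231 / 0.01015 = 0.3184 M.
Dilution factor = 500.0/23.88 = 20.94, so [stock] = 0.3184 x 20.94 = 6.67 M.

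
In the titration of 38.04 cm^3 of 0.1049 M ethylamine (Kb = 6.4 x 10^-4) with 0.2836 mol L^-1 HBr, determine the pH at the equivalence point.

n(C2H5NH2) = 0.1049 x 0.03804 = 0.003990 mol; V(HBr) at equivalence = 0.003990/0.2836 = 0.01407 L.
At equivalence the base is fully converted to C2H5NH3+; total volume = 0.05211 L, so [C2H5NH3+] = 0.003990/0.05211 = 0.07658 M.
Ka(C2H5NH3+) = Kw/Kb = 1.0e-14 / 6.4 x 10^-4 = 1.56e-11.
[H^+] = sqrt(Ka x [C2H5NH3+]) = sqrt(1.56e-11 x 0.07658) = 1.09e-6 M.
pH = -log(1.09e-6) = 5.96.

5.96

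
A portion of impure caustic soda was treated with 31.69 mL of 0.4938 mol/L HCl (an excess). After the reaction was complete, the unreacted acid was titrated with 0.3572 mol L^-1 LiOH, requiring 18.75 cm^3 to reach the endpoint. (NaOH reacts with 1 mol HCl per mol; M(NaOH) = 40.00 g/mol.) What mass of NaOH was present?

Total n(HCl) added = 0.4938 x 0.03169 = 0.01565 mol.
n(LiOH) used = 0.3572 x 0.01875 = 0.006698 mol, which equals the excess n(HCl).
So n(HCl) consumed by the sample = 0.01565 - 0.006698 = 0.008951 mol.
n(NaOH) = 0.008951 / 1 = 0.008951 mol.
mass = 0.008951 mol x 40.00 g/mol = 0.358 g.

0.358 g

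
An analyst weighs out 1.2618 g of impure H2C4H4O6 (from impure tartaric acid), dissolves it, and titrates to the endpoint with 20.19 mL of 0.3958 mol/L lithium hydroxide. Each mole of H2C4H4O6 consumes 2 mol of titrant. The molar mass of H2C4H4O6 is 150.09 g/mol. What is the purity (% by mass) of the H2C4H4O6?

47.5%

n(LiOH) = 0.3958 x 0.02019 = 0.007991 mol.
n(H2C4H4O6) = 0.007991 / 2 = 0.003996 mol.
mass of H2C4H4O6 = 0.003996 x 150.09 = 0.5997 g.
% purity = 0.5997 / 1.2618 x 100 = 47.5%.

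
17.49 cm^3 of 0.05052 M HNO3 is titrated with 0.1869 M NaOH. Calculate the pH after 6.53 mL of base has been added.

n(acid) = 0.05052 x 0.01749 = 0.0008836 mol; n(NaOH) added = 0.1869 x 0.006530 = 0.001220 mol.
Base is in excess by 0.001220 - 0.0008836 = 0.0003369 mol in a total volume of 0.02402 L.
[OH^-] = 0.0003369/0.02402 = 0.01402 M, so pOH = 1.85 and pH = 14.00 - 1.85 = 12.15.

12.15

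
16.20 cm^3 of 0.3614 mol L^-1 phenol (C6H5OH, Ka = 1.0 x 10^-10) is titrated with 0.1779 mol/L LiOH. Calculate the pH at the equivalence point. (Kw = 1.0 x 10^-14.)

11.54

n(C6H5OH) = 0.3614 x 0.01620 = 0.005855 mol; V(LiOH) at equivalence = 0.005855/0.1779 = 0.03291 L.
At equivalence all the acid is converted to C6H5O-; total volume = 0.01620 + 0.03291 = 0.04911 L, so [C6H5O-] = 0.005855/0.04911 = 0.1192 M.
Kb = Kw/Ka = 1.0e-14 / 1.0 x 10^-10 = 0.000100.
[OH^-] = sqrt(Kb x [C6H5O-]) = sqrt(0.000100 x 0.1192) = 0.00345 M.
pOH = 2.46, so pH = 14.00 - 2.46 = 11.54.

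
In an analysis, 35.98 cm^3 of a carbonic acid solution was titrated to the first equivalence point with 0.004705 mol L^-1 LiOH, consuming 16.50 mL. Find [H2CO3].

0.00216 M

n(LiOH) = 0.004705 x 0.01650 = 7.763e-5 mol.
At the first equivalence point, 1 mol OH^- react per mol H2CO3, so n(H2CO3) = 7.763e-5 / 1 = 7.763e-5 mol.
[H2CO3] = 7.763e-5 / 0.03598 L = 0.00216 M.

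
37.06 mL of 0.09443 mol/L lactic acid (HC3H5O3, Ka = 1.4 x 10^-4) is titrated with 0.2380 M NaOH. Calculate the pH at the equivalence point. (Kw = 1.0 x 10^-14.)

8.34

n(HC3H5O3) = 0.09443 x 0.03706 = 0.003500 mol; V(NaOH) at equivalence = 0.003500/0.2380 = 0.01470 L.
At equivalence all the acid is converted to C3H5O3-; total volume = 0.03706 + 0.01470 = 0.05176 L, so [C3H5O3-] = 0.003500/0.05176 = 0.06761 M.
Kb = Kw/Ka = 1.0e-14 / 1.4 x 10^-4 = 7.14e-11.
[OH^-] = sqrt(Kb x [C3H5O3-]) = sqrt(7.14e-11 x 0.06761) = 2.20e-6 M.
pOH = 5.66, so pH = 14.00 - 5.66 = 8.34.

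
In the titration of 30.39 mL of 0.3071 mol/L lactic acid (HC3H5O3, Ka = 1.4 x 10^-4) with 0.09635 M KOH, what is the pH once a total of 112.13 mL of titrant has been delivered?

n(acid) = 0.3071 x 0.03039 = 0.009333 mol; n(KOH) added = 0.09635 x 0.1121 = 0.01080 mol.
Base is in excess by 0.01080 - 0.009333 = 0.001471 mol in a total volume of 0.1425 L.
[OH^-] = 0.001471/0.1425 = 0.01032 M, so pOH = 1.99 and pH = 14.00 - 1.99 = 12.01.

12.01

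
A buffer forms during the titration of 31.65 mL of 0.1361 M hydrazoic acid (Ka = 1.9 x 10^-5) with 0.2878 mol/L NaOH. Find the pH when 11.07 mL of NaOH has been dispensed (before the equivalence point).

Initial n(HN3) = 0.1361 x 0.03165 = 0.004308 mol.
n(NaOH) added = 0.2878 x 0.01107 = 0.003186 mol, converting that many moles of HN3 to N3-.
Remaining n(HN3) = 0.001122 mol; n(N3-) = 0.003186 mol.
By Henderson-Hasselbalch, pH = pKa + log([A^-]/[HA]) = 4.72 + log(0.003186/0.001122) = 4.72 + (+0.45) = 5.17.

5.17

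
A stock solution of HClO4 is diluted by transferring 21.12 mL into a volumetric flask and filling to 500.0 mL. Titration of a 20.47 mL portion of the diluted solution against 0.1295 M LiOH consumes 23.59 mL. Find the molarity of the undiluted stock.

n(LiOH) = 0.1295 x 0.02359 = 0.003055 mol.
n(HClO4) in the aliquot = 0.003055 mol.
[diluted HClO4] = 0.003055 / 0.02047 = 0.1492 M.
Dilution factor = 500.0/21.12 = 23.67, so [stock] = 0.1492 x 23.67 = 3.53 M.

3.53 M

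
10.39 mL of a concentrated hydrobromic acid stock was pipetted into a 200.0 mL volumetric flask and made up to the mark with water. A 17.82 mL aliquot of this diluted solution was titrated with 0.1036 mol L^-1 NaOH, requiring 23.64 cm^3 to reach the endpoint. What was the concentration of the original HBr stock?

n(NaOH) = 0.1036 x 0.02364 = 0.002449 mol.
n(HBr) in the aliquot = 0.002449 mol.
[diluted HBr] = 0.002449 / 0.01782 = 0.1374 M.
Dilution factor = 200.0/10.39 = 19.25, so [stock] = 0.1374 x 19.25 = 2.65 M.

2.65 M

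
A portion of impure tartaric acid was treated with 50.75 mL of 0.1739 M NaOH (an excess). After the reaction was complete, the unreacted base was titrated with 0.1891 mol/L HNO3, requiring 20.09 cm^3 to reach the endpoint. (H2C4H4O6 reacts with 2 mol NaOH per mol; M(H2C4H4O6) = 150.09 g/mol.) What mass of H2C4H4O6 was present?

Total n(NaOH) added = 0.1739 x 0.05075 = 0.008825 mol.
n(HNO3) used = 0.1891 x 0.02009 = 0.003799 mol, which equals the excess n(NaOH).
So n(NaOH) consumed by the sample = 0.008825 - 0.003799 = 0.005026 mol.
n(H2C4H4O6) = 0.005026 / 2 = 0.002513 mol.
mass = 0.002513 mol x 150.09 g/mol = 0.377 g.

0.377 g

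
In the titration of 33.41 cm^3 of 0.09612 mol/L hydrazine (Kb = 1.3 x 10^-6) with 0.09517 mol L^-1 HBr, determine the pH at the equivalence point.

n(N2H4) = 0.09612 x 0.03341 = 0.003211 mol; V(HBr) at equivalence = 0.003211/0.09517 = 0.03374 L.
At equivalence the base is fully converted to N2H5+; total volume = 0.06715 L, so [N2H5+] = 0.003211/0.06715 = 0.04782 M.
Ka(N2H5+) = Kw/Kb = 1.0e-14 / 1.3 x 10^-6 = 7.69e-9.
[H^+] = sqrt(Ka x [N2H5+]) = sqrt(7.69e-9 x 0.04782) = 1.92e-5 M.
pH = -log(1.92e-5) = 4.72.

4.72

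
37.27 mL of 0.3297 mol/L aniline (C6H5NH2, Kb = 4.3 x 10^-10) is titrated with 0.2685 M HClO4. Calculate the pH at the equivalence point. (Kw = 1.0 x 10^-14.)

2.73

n(C6H5NH2) = 0.3297 x 0.03727 = 0.01229 mol; V(HClO4) at equivalence = 0.01229/0.2685 = 0.04577 L.
At equivalence the base is fully converted to C6H5NH3+; total volume = 0.08304 L, so [C6H5NH3+] = 0.01229/0.08304 = 0.1480 M.
Ka(C6H5NH3+) = Kw/Kb = 1.0e-14 / 4.3 x 10^-10 = 2.33e-5.
[H^+] = sqrt(Ka x [C6H5NH3+]) = sqrt(2.33e-5 x 0.1480) = 0.00186 M.
pH = -log(0.00186) = 2.73.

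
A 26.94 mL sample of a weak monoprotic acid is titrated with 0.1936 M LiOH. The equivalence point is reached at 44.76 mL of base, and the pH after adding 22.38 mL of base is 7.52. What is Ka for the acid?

3.0 x 10^-8

22.38 mL is half of the equivalence volume, so this is the half-equivalence point where [HA] = [A^-].
At half-equivalence pH = pKa, so pKa = 7.52.
Ka = 10^(-7.52) = 3.0 x 10^-8.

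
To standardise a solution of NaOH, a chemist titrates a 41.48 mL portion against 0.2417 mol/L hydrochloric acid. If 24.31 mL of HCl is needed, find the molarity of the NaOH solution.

0.142 M

n(HCl) delivered = 0.2417 x 0.02431 = 0.005876 mol.
For a 1:1 reaction, n(NaOH) = 0.005876 mol.
[NaOH] = 0.005876 mol / 0.04148 L = 0.142 M.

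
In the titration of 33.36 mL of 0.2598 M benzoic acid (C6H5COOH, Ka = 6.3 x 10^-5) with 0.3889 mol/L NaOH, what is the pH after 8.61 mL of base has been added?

4.00

Initial n(C6H5COOH) = 0.2598 x 0.03336 = 0.008667 mol.
n(NaOH) added = 0.3889 x 0.008610 = 0.003348 mol, converting that many moles of C6H5COOH to C6H5COO-.
Remaining n(C6H5COOH) = 0.005318 mol; n(C6H5COO-) = 0.003348 mol.
By Henderson-Hasselbalch, pH = pKa + log([A^-]/[HA]) = 4.20 + log(0.003348/0.005318) = 4.20 + (-0.20) = 4.00.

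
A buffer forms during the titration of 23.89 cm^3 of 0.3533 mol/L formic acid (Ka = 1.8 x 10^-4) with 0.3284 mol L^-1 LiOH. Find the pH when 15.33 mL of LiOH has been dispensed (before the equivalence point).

Initial n(HCOOH) = 0.3533 x 0.02389 = 0.008440 mol.
n(LiOH) added = 0.3284 x 0.01533 = 0.005034 mol, converting that many moles of HCOOH to HCOO-.
Remaining n(HCOOH) = 0.003406 mol; n(HCOO-) = 0.005034 mol.
By Henderson-Hasselbalch, pH = pKa + log([A^-]/[HA]) = 3.74 + log(0.005034/0.003406) = 3.74 + (+0.17) = 3.91.

3.91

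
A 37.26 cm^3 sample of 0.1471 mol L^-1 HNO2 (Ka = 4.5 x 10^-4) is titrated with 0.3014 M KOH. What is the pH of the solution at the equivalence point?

n(HNO2) = 0.1471 x 0.03726 = 0.005481 mol; V(KOH) at equivalence = 0.005481/0.3014 = 0.01818 L.
At equivalence all the acid is converted to NO2-; total volume = 0.03726 + 0.01818 = 0.05544 L, so [NO2-] = 0.005481/0.05544 = 0.09885 M.
Kb = Kw/Ka = 1.0e-14 / 4.5 x 10^-4 = 2.22e-11.
[OH^-] = sqrt(Kb x [NO2-]) = sqrt(2.22e-11 x 0.09885) = 1.48e-6 M.
pOH = 5.83, so pH = 14.00 - 5.83 = 8.17.

8.17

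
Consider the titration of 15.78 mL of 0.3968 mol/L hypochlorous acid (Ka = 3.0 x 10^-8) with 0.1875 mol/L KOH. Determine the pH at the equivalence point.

10.31

n(HClO) = 0.3968 x 0.01578 = 0.006262 mol; V(KOH) at equivalence = 0.006262/0.1875 = 0.03339 L.
At equivalence all the acid is converted to ClO-; total volume = 0.01578 + 0.03339 = 0.04917 L, so [ClO-] = 0.006262/0.04917 = 0.1273 M.
Kb = Kw/Ka = 1.0e-14 / 3.0 x 10^-8 = 3.33e-7.
[OH^-] = sqrt(Kb x [ClO-]) = sqrt(3.33e-7 x 0.1273) = 0.000206 M.
pOH = 3.69, so pH = 14.00 - 3.69 = 10.31.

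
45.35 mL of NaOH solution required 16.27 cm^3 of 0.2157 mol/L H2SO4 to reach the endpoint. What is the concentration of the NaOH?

0.155 M

n(H2SO4) delivered = 0.2157 x 0.01627 = 0.003509 mol.
The reaction is 2 NaOH + 1 H2SO4, so n(NaOH) = 0.003509 x 2/1 = 0.007019 mol.
[NaOH] = 0.007019 mol / 0.04535 L = 0.155 M.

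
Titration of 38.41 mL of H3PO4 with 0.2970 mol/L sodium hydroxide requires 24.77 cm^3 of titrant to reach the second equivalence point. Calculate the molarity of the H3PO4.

0.0958 M

n(NaOH) = 0.2970 x 0.02477 = 0.007357 mol.
At the second equivalence point, 2 mol OH^- react per mol H3PO4, so n(H3PO4) = 0.007357 / 2 = 0.003678 mol.
[H3PO4] = 0.003678 / 0.03841 L = 0.0958 M.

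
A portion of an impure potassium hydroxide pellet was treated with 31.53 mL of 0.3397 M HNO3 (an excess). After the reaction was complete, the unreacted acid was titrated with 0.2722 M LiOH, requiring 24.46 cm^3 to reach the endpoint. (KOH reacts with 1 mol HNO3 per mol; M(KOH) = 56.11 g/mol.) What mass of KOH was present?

Total n(HNO3) added = 0.3397 x 0.03153 = 0.01071 mol.
n(LiOH) used = 0.2722 x 0.02446 = 0.006658 mol, which equals the excess n(HNO3).
So n(HNO3) consumed by the sample = 0.01071 - 0.006658 = 0.004053 mol.
n(KOH) = 0.004053 / 1 = 0.004053 mol.
mass = 0.004053 mol x 56.11 g/mol = 0.227 g.

0.227 g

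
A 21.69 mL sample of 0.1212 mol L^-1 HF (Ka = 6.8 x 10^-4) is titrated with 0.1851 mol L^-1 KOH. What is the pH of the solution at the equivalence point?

n(HF) = 0.1212 x 0.02169 = 0.002629 mol; V(KOH) at equivalence = 0.002629/0.1851 = 0.01420 L.
At equivalence all the acid is converted to F-; total volume = 0.02169 + 0.01420 = 0.03589 L, so [F-] = 0.002629/0.03589 = 0.07324 M.
Kb = Kw/Ka = 1.0e-14 / 6.8 x 10^-4 = 1.47e-11.
[OH^-] = sqrt(Kb x [F-]) = sqrt(1.47e-11 x 0.07324) = 1.04e-6 M.
pOH = 5.98, so pH = 14.00 - 5.98 = 8.02.

8.02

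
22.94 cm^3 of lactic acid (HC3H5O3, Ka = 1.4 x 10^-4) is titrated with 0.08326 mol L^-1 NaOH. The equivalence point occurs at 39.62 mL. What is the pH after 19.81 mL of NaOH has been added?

19.81 mL is exactly half the equivalence volume (39.62/2), i.e. the half-equivalence point.
There, n(HA) = n(A^-), so pH = pKa = -log(1.4 x 10^-4) = 3.85.

3.85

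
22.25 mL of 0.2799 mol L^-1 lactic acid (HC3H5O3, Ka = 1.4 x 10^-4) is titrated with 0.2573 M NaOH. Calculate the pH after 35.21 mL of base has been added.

12.69

n(acid) = 0.2799 x 0.02225 = 0.006228 mol; n(NaOH) added = 0.2573 x 0.03521 = 0.009060 mol.
Base is in excess by 0.009060 - 0.006228 = 0.002832 mol in a total volume of 0.05746 L.
[OH^-] = 0.002832/0.05746 = 0.04928 M, so pOH = 1.31 and pH = 14.00 - 1.31 = 12.69.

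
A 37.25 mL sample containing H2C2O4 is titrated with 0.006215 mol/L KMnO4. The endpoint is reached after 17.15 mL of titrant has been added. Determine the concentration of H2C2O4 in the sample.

0.00715 M

n(KMnO4) = 0.006215 x 0.01715 = 0.0001066 mol.
From the balanced equation, 2 mol KMnO4 reacts with 5 mol H2C2O4, so n(H2C2O4) = 0.0001066 x 5/2 = 0.0002665 mol.
[H2C2O4] = 0.0002665 / 0.03725 L = 0.00715 M.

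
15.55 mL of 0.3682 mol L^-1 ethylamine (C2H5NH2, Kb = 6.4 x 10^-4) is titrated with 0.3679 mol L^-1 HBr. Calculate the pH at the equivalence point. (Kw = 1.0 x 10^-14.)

n(C2H5NH2) = 0.3682 x 0.01555 = 0.005726 mol; V(HBr) at equivalence = 0.005726/0.3679 = 0.01556 L.
At equivalence the base is fully converted to C2H5NH3+; total volume = 0.03111 L, so [C2H5NH3+] = 0.005726/0.03111 = 0.1840 M.
Ka(C2H5NH3+) = Kw/Kb = 1.0e-14 / 6.4 x 10^-4 = 1.56e-11.
[H^+] = sqrt(Ka x [C2H5NH3+]) = sqrt(1.56e-11 x 0.1840) = 1.70e-6 M.
pH = -log(1.70e-6) = 5.77.

5.77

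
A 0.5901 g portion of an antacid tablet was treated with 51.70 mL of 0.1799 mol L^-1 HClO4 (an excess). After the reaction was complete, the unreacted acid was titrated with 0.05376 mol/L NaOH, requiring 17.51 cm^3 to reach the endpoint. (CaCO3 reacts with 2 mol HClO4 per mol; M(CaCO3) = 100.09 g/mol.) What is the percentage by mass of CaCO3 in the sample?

Total n(HClO4) added = 0.1799 x 0.05170 = 0.009301 mol.
n(NaOH) used = 0.05376 x 0.01751 = 0.0009413 mol, which equals the excess n(HClO4).
So n(HClO4) consumed by the sample = 0.009301 - 0.0009413 = 0.008359 mol.
n(CaCO3) = 0.008359 / 2 = 0.004180 mol.
mass CaCO3 = 0.004180 x 100.09 = 0.4184 g, so %CaCO3 = 0.4184/0.5901 x 100 = 70.9%.

70.9%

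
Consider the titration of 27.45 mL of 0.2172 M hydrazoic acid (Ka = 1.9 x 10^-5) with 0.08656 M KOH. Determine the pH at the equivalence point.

8.76

n(HN3) = 0.2172 x 0.02745 = 0.005962 mol; V(KOH) at equivalence = 0.005962/0.08656 = 0.06888 L.
At equivalence all the acid is converted to N3-; total volume = 0.02745 + 0.06888 = 0.09633 L, so [N3-] = 0.005962/0.09633 = 0.06189 M.
Kb = Kw/Ka = 1.0e-14 / 1.9 x 10^-5 = 5.26e-10.
[OH^-] = sqrt(Kb x [N3-]) = sqrt(5.26e-10 x 0.06189) = 5.71e-6 M.
pOH = 5.24, so pH = 14.00 - 5.24 = 8.76.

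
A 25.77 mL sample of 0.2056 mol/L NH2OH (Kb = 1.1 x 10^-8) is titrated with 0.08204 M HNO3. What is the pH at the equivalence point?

3.64

n(NH2OH) = 0.2056 x 0.02577 = 0.005298 mol; V(HNO3) at equivalence = 0.005298/0.08204 = 0.06458 L.
At equivalence the base is fully converted to NH3OH+; total volume = 0.09035 L, so [NH3OH+] = 0.005298/0.09035 = 0.05864 M.
Ka(NH3OH+) = Kw/Kb = 1.0e-14 / 1.1 x 10^-8 = 9.09e-7.
[H^+] = sqrt(Ka x [NH3OH+]) = sqrt(9.09e-7 x 0.05864) = 0.000231 M.
pH = -log(0.000231) = 3.64.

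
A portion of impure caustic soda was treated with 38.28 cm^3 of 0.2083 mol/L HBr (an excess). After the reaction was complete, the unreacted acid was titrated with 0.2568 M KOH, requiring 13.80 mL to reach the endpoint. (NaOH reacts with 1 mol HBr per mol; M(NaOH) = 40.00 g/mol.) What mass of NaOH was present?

0.177 g

Total n(HBr) added = 0.2083 x 0.03828 = 0.007974 mol.
n(KOH) used = 0.2568 x 0.01380 = 0.003544 mol, which equals the excess n(HBr).
So n(HBr) consumed by the sample = 0.007974 - 0.003544 = 0.004430 mol.
n(NaOH) = 0.004430 / 1 = 0.004430 mol.
mass = 0.004430 mol x 40.00 g/mol = 0.177 g.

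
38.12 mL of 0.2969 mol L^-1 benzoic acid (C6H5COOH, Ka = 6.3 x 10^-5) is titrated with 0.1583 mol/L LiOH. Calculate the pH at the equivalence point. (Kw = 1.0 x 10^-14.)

8.61

n(C6H5COOH) = 0.2969 x 0.03812 = 0.01132 mol; V(LiOH) at equivalence = 0.01132/0.1583 = 0.07150 L.
At equivalence all the acid is converted to C6H5COO-; total volume = 0.03812 + 0.07150 = 0.1096 L, so [C6H5COO-] = 0.01132/0.1096 = 0.1032 M.
Kb = Kw/Ka = 1.0e-14 / 6.3 x 10^-5 = 1.59e-10.
[OH^-] = sqrt(Kb x [C6H5COO-]) = sqrt(1.59e-10 x 0.1032) = 4.05e-6 M.
pOH = 5.39, so pH = 14.00 - 5.39 = 8.61.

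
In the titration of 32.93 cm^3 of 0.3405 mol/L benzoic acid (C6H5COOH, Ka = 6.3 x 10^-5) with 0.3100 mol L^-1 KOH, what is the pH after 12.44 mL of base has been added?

Initial n(C6H5COOH) = 0.3405 x 0.03293 = 0.01121 mol.
n(KOH) added = 0.3100 x 0.01244 = 0.003856 mol, converting that many moles of C6H5COOH to C6H5COO-.
Remaining n(C6H5COOH) = 0.007356 mol; n(C6H5COO-) = 0.003856 mol.
By Henderson-Hasselbalch, pH = pKa + log([A^-]/[HA]) = 4.20 + log(0.003856/0.007356) = 4.20 + (-0.28) = 3.92.

3.92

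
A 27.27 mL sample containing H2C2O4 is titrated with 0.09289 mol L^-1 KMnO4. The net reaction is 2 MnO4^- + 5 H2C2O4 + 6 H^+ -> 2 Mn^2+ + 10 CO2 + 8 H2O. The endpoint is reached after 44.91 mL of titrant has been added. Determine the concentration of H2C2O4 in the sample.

n(KMnO4) = 0.09289 x 0.04491 = 0.004172 mol.
From the balanced equation, 2 mol KMnO4 reacts with 5 mol H2C2O4, so n(H2C2O4) = 0.004172 x 5/2 = 0.01043 mol.
[H2C2O4] = 0.01043 / 0.02727 L = 0.382 M.

0.382 M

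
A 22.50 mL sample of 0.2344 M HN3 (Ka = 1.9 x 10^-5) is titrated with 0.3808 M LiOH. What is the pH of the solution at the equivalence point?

n(HN3) = 0.2344 x 0.02250 = 0.005274 mol; V(LiOH) at equivalence = 0.005274/0.3808 = 0.01385 L.
At equivalence all the acid is converted to N3-; total volume = 0.02250 + 0.01385 = 0.03635 L, so [N3-] = 0.005274/0.03635 = 0.1451 M.
Kb = Kw/Ka = 1.0e-14 / 1.9 x 10^-5 = 5.26e-10.
[OH^-] = sqrt(Kb x [N3-]) = sqrt(5.26e-10 x 0.1451) = 8.74e-6 M.
pOH = 5.06, so pH = 14.00 - 5.06 = 8.94.

8.94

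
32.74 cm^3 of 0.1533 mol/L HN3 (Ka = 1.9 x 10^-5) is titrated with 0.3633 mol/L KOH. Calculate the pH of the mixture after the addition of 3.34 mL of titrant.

Initial n(HN3) = 0.1533 x 0.03274 = 0.005019 mol.
n(KOH) added = 0.3633 x 0.003340 = 0.001213 mol, converting that many moles of HN3 to N3-.
Remaining n(HN3) = 0.003806 mol; n(N3-) = 0.001213 mol.
By Henderson-Hasselbalch, pH = pKa + log([A^-]/[HA]) = 4.72 + log(0.001213/0.003806) = 4.72 + (-0.50) = 4.22.

4.22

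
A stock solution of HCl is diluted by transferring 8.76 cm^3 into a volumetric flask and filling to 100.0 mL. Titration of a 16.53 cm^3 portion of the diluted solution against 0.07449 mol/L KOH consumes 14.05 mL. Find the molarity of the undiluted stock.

0.723 M

n(KOH) = 0.07449 x 0.01405 = 0.001047 mol.
n(HCl) in the aliquot = 0.001047 mol.
[diluted HCl] = 0.001047 / 0.01653 = 0.06331 M.
Dilution factor = 100.0/8.760 = 11.42, so [stock] = 0.06331 x 11.42 = 0.723 M.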